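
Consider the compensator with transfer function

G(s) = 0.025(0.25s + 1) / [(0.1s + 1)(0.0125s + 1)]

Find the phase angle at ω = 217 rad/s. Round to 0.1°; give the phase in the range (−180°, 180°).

-68.2°

At ω = 217 rad/s:
zero (1 + j217·0.25) = 1 + j54.25 → |·| ≈ 54.259, ∠ ≈ 88.94°
pole (1 + j217·0.1) = 1 + j21.7 → |·| ≈ 21.723, ∠ ≈ 87.36°
pole (1 + j217·0.0125) = 1 + j2.7125 → |·| ≈ 2.891, ∠ ≈ 69.76°
∠G = (88.94°) − (87.36° + 69.76°) = -68.18°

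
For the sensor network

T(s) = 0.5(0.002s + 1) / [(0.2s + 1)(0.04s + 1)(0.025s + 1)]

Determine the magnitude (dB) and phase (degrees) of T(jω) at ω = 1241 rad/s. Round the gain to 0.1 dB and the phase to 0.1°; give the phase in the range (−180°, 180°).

-109.1 dB, 161.3°

At ω = 1241 rad/s:
zero (1 + j1241·0.002) = 1 + j2.482 → |·| ≈ 2.6759, ∠ ≈ 68.06°
pole (1 + j1241·0.2) = 1 + j248.2 → |·| ≈ 248.2, ∠ ≈ 89.77°
pole (1 + j1241·0.04) = 1 + j49.64 → |·| ≈ 49.65, ∠ ≈ 88.85°
pole (1 + j1241·0.025) = 1 + j31.025 → |·| ≈ 31.041, ∠ ≈ 88.15°
|T| = 0.5 · 2.6759 / (248.2 · 49.65 · 31.041) ≈ 3.4977e-06
Gain = 20 log₁₀(3.4977e-06) ≈ -109.12 dB
∠T = (68.06°) − (89.77° + 88.85° + 88.15°) = -198.71° ≡ 161.29° (principal value)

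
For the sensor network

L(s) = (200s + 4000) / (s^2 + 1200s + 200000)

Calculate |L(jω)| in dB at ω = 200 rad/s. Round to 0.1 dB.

Substitute s = j200:
Numerator: 200(j200) + 4000 = 4000 + j40000
Denominator: (j200)^2 + 1200(j200) + 200000 = 160000 + j240000
|N| = √(4000² + 40000²) ≈ 40200, ∠N ≈ 84.29°
|D| = √(160000² + 240000²) ≈ 2.8844e+05, ∠D ≈ 56.31°
|L| = 40200 / 2.8844e+05 ≈ 0.13937
Gain = 20 log₁₀(0.13937) ≈ -17.12 dB

-17.1 dB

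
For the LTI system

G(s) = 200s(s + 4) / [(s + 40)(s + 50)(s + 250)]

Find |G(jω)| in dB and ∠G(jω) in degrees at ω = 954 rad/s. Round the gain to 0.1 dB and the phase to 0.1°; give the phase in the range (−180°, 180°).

At s = jω = j954:
zero (s+4): 4 + j954 → |·| = √(4²+954²) = √910132 ≈ 954.01, ∠ = arctan(954/4) ≈ 89.76°
zero at origin: s = j954 → |·| = 954, ∠ = 90.00°
pole (s+40): 40 + j954 → |·| = √(40²+954²) = √911716 ≈ 954.84, ∠ = arctan(954/40) ≈ 87.60°
pole (s+50): 50 + j954 → |·| = √(50²+954²) = √912616 ≈ 955.31, ∠ = arctan(954/50) ≈ 87.00°
pole (s+250): 250 + j954 → |·| = √(250²+954²) = √972616 ≈ 986.21, ∠ = arctan(954/250) ≈ 75.32°
|G| = 200 · 9.1013e+05 / 8.9959e+08 ≈ 0.20234
Gain = 20 log₁₀(0.20234) ≈ -13.88 dB
∠G = 179.76° − 249.92° = -70.16°

-13.9 dB, -70.2°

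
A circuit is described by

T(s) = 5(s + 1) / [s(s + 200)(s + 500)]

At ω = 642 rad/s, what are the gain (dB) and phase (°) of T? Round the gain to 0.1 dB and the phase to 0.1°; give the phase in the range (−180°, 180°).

-100.8 dB, -124.9°

At s = jω = j642:
zero (s+1): 1 + j642 → |·| = √(1²+642²) = √412165 ≈ 642, ∠ = arctan(642/1) ≈ 89.91°
pole (s+200): 200 + j642 → |·| = √(200²+642²) = √452164 ≈ 672.43, ∠ = arctan(642/200) ≈ 72.70°
pole (s+500): 500 + j642 → |·| = √(500²+642²) = √662164 ≈ 813.73, ∠ = arctan(642/500) ≈ 52.09°
pole at origin: |s| = 642, ∠ = 90.00° (in denominator)
|T| = 5 · 642 / 3.5129e+08 ≈ 9.1377e-06
Gain = 20 log₁₀(9.1377e-06) ≈ -100.78 dB
∠T = 89.91° − 214.79° = -124.88°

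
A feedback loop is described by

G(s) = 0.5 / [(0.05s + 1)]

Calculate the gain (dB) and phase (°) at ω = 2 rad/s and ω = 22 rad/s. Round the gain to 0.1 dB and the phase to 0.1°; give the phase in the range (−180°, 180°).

ω = 2: -6.1 dB, -5.7°; ω = 22: -9.5 dB, -47.7°

At ω = 2 rad/s:
pole (1 + j2·0.05) = 1 + j0.1 → |·| ≈ 1.005, ∠ ≈ 5.71°
|G| = 0.5 · 1 / (1.005) ≈ 0.49751
Gain = 20 log₁₀(0.49751) ≈ -6.06 dB
∠G = (0°) − (5.71°) = -5.71°

At ω = 22 rad/s:
pole (1 + j22·0.05) = 1 + j1.1 → |·| ≈ 1.4866, ∠ ≈ 47.73°
|G| = 0.5 · 1 / (1.4866) ≈ 0.33634
Gain = 20 log₁₀(0.33634) ≈ -9.46 dB
∠G = (0°) − (47.73°) = -47.73°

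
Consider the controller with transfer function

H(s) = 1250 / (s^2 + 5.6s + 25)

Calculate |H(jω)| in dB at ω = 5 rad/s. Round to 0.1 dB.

33.0 dB

At s = jω = j5:
quadratic: (j5)² + 5.6·j5 + 25 = 0 + j28 → |·| ≈ 28, ∠ ≈ 90.00°
|H| = 1250 / 28 ≈ 44.643
Gain = 20 log₁₀(44.643) ≈ 33.00 dB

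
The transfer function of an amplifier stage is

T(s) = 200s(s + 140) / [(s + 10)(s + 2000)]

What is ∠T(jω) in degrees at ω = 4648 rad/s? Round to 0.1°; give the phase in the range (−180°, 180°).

At s = jω = j4648:
zero (s+140): 140 + j4648 → |·| = √(140²+4648²) = √21623504 ≈ 4650.1, ∠ = arctan(4648/140) ≈ 88.27°
zero at origin: s = j4648 → |·| = 4648, ∠ = 90.00°
pole (s+10): 10 + j4648 → |·| = √(10²+4648²) = √21604004 ≈ 4648, ∠ = arctan(4648/10) ≈ 89.88°
pole (s+2000): 2000 + j4648 → |·| = √(2000²+4648²) = √25603904 ≈ 5060, ∠ = arctan(4648/2000) ≈ 66.72°
∠T = 178.27° − 156.60° = 21.67°

21.7°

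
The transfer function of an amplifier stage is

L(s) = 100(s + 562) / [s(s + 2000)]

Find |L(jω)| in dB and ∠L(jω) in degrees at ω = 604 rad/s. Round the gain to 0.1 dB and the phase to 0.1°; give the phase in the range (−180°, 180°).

At s = jω = j604:
zero (s+562): 562 + j604 → |·| = √(562²+604²) = √680660 ≈ 825.02, ∠ = arctan(604/562) ≈ 47.06°
pole (s+2000): 2000 + j604 → |·| = √(2000²+604²) = √4364816 ≈ 2089.2, ∠ = arctan(604/2000) ≈ 16.80°
pole at origin: |s| = 604, ∠ = 90.00° (in denominator)
|L| = 100 · 825.02 / 1.2619e+06 ≈ 0.065379
Gain = 20 log₁₀(0.065379) ≈ -23.69 dB
∠L = 47.06° − 106.80° = -59.74°

-23.7 dB, -59.7°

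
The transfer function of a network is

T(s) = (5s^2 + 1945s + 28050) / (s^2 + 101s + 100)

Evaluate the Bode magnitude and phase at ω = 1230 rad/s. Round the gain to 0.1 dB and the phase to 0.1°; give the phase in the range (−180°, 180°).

14.3 dB, -12.9°

Substitute s = j1230:
Numerator: 5(j1230)^2 + 1945(j1230) + 28050 = -7536450 + j2392350
Denominator: (j1230)^2 + 101(j1230) + 100 = -1512800 + j124230
|N| = √(7536450² + 2392350²) ≈ 7.907e+06, ∠N ≈ 162.39°
|D| = √(1512800² + 124230²) ≈ 1.5179e+06, ∠D ≈ 175.31°
|T| = 7.907e+06 / 1.5179e+06 ≈ 5.2092
Gain = 20 log₁₀(5.2092) ≈ 14.34 dB
∠T = 162.39° − 175.31° = -12.92°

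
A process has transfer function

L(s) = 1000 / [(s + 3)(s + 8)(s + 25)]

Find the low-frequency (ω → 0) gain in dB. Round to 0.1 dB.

L(0) = 1000 / (3·8·25) ≈ 1.6667
20 log₁₀(1.6667) ≈ 4.44 dB

4.4 dB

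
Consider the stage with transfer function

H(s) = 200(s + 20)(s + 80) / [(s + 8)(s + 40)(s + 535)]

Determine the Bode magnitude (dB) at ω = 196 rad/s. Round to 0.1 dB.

At s = jω = j196:
zero (s+20): 20 + j196 → |·| = √(20²+196²) = √38816 ≈ 197.02, ∠ = arctan(196/20) ≈ 84.17°
zero (s+80): 80 + j196 → |·| = √(80²+196²) = √44816 ≈ 211.7, ∠ = arctan(196/80) ≈ 67.80°
pole (s+8): 8 + j196 → |·| = √(8²+196²) = √38480 ≈ 196.16, ∠ = arctan(196/8) ≈ 87.66°
pole (s+40): 40 + j196 → |·| = √(40²+196²) = √40016 ≈ 200.04, ∠ = arctan(196/40) ≈ 78.47°
pole (s+535): 535 + j196 → |·| = √(535²+196²) = √324641 ≈ 569.77, ∠ = arctan(196/535) ≈ 20.12°
|H| = 200 · 41709 / 2.2358e+07 ≈ 0.3731
Gain = 20 log₁₀(0.3731) ≈ -8.56 dB

-8.6 dB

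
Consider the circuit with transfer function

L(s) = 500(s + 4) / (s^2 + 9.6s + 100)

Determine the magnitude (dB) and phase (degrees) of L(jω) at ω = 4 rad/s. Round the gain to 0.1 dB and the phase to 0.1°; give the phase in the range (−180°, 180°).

29.7 dB, 20.4°

At s = jω = j4:
zero (s+4): 4 + j4 → |·| = √(4²+4²) = √32 ≈ 5.6569, ∠ = arctan(4/4) ≈ 45.00°
quadratic: (j4)² + 9.6·j4 + 100 = 84 + j38.4 → |·| ≈ 92.361, ∠ ≈ 24.57°
|L| = 500 · 5.6569 / 92.361 ≈ 30.624
Gain = 20 log₁₀(30.624) ≈ 29.72 dB
∠L = 45.00° − 24.57° = 20.43°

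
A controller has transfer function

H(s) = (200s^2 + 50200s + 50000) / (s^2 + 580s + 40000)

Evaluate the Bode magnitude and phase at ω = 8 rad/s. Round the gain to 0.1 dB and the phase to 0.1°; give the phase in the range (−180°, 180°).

Substitute s = j8:
Numerator: 200(j8)^2 + 50200(j8) + 50000 = 37200 + j401600
Denominator: (j8)^2 + 580(j8) + 40000 = 39936 + j4640
|N| = √(37200² + 401600²) ≈ 4.0332e+05, ∠N ≈ 84.71°
|D| = √(39936² + 4640²) ≈ 40205, ∠D ≈ 6.63°
|H| = 4.0332e+05 / 40205 ≈ 10.032
Gain = 20 log₁₀(10.032) ≈ 20.03 dB
∠H = 84.71° − 6.63° = 78.08°

20.0 dB, 78.1°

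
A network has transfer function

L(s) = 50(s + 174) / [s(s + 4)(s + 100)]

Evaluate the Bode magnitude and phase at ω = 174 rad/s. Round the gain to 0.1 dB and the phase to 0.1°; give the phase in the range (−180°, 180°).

-53.9 dB, 166.2°

At s = jω = j174:
zero (s+174): 174 + j174 → |·| = √(174²+174²) = √60552 ≈ 246.07, ∠ = arctan(174/174) ≈ 45.00°
pole (s+4): 4 + j174 → |·| = √(4²+174²) = √30292 ≈ 174.05, ∠ = arctan(174/4) ≈ 88.68°
pole (s+100): 100 + j174 → |·| = √(100²+174²) = √40276 ≈ 200.69, ∠ = arctan(174/100) ≈ 60.11°
pole at origin: |s| = 174, ∠ = 90.00° (in denominator)
|L| = 50 · 246.07 / 6.0778e+06 ≈ 0.0020243
Gain = 20 log₁₀(0.0020243) ≈ -53.87 dB
∠L = 45.00° − 238.79° = -193.79° ≡ 166.21° (principal value)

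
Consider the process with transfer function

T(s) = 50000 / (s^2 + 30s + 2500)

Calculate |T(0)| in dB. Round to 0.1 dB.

T(0) = 50000 / 2500 = 20
20 log₁₀(20) ≈ 26.02 dB

26.0 dB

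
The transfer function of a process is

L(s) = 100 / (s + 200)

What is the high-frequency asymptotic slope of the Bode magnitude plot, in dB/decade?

Each pole contributes −20 dB/decade at high frequency; each zero contributes +20 dB/decade.
Net: 0 zero(s) − 1 pole(s) → -20 dB/decade.

-20 dB/decade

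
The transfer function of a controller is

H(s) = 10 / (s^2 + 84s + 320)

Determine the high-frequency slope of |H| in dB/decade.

-40 dB/decade

Each pole contributes −20 dB/decade at high frequency; each zero contributes +20 dB/decade.
Net: 0 zero(s) − 2 pole(s) → -40 dB/decade.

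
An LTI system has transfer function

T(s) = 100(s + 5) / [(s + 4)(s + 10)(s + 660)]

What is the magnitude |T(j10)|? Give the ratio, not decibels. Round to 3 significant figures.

0.0111

At s = jω = j10:
zero (s+5): 5 + j10 → |·| = √(5²+10²) = √125 ≈ 11.18, ∠ = arctan(10/5) ≈ 63.43°
pole (s+4): 4 + j10 → |·| = √(4²+10²) = √116 ≈ 10.77, ∠ = arctan(10/4) ≈ 68.20°
pole (s+10): 10 + j10 → |·| = √(10²+10²) = √200 ≈ 14.142, ∠ = arctan(10/10) ≈ 45.00°
pole (s+660): 660 + j10 → |·| = √(660²+10²) = √435700 ≈ 660.08, ∠ = arctan(10/660) ≈ 0.87°
|T| = 100 · 11.18 / 1.0054e+05 ≈ 0.01112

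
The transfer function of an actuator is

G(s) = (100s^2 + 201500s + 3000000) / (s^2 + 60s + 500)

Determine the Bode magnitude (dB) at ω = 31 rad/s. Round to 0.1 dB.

Substitute s = j31:
Numerator: 100(j31)^2 + 201500(j31) + 3000000 = 2903900 + j6246500
Denominator: (j31)^2 + 60(j31) + 500 = -461 + j1860
|N| = √(2903900² + 6246500²) ≈ 6.8885e+06, ∠N ≈ 65.07°
|D| = √(461² + 1860²) ≈ 1916.3, ∠D ≈ 103.92°
|G| = 6.8885e+06 / 1916.3 ≈ 3594.7
Gain = 20 log₁₀(3594.7) ≈ 71.11 dB

71.1 dB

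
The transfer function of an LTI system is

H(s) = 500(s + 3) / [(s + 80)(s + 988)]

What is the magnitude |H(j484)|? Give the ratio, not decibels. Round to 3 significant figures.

0.448

At s = jω = j484:
zero (s+3): 3 + j484 → |·| = √(3²+484²) = √234265 ≈ 484.01, ∠ = arctan(484/3) ≈ 89.64°
pole (s+80): 80 + j484 → |·| = √(80²+484²) = √240656 ≈ 490.57, ∠ = arctan(484/80) ≈ 80.61°
pole (s+988): 988 + j484 → |·| = √(988²+484²) = √1210400 ≈ 1100.2, ∠ = arctan(484/988) ≈ 26.10°
|H| = 500 · 484.01 / 5.3973e+05 ≈ 0.44838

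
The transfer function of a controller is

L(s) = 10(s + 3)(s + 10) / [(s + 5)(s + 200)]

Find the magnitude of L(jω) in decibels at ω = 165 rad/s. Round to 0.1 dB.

16.1 dB

At s = jω = j165:
zero (s+3): 3 + j165 → |·| = √(3²+165²) = √27234 ≈ 165.03, ∠ = arctan(165/3) ≈ 88.96°
zero (s+10): 10 + j165 → |·| = √(10²+165²) = √27325 ≈ 165.3, ∠ = arctan(165/10) ≈ 86.53°
pole (s+5): 5 + j165 → |·| = √(5²+165²) = √27250 ≈ 165.08, ∠ = arctan(165/5) ≈ 88.26°
pole (s+200): 200 + j165 → |·| = √(200²+165²) = √67225 ≈ 259.28, ∠ = arctan(165/200) ≈ 39.52°
|L| = 10 · 27279 / 42802 ≈ 6.3733
Gain = 20 log₁₀(6.3733) ≈ 16.09 dB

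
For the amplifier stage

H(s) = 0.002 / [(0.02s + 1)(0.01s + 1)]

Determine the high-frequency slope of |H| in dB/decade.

Each pole contributes −20 dB/decade at high frequency; each zero contributes +20 dB/decade.
Net: 0 zero(s) − 2 pole(s) → -40 dB/decade.

-40 dB/decade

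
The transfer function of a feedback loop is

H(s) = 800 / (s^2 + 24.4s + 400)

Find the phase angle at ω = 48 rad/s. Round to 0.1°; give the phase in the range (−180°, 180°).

-148.4°

At s = jω = j48:
quadratic: (j48)² + 24.4·j48 + 400 = -1904 + j1171.2 → |·| ≈ 2235.4, ∠ ≈ 148.40°
∠H = 0.00° − 148.40° = -148.40°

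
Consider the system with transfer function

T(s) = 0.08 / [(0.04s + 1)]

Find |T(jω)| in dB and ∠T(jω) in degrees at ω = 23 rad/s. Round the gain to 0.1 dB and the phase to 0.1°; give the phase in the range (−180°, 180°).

-24.6 dB, -42.6°

At ω = 23 rad/s:
pole (1 + j23·0.04) = 1 + j0.92 → |·| ≈ 1.3588, ∠ ≈ 42.61°
|T| = 0.08 · 1 / (1.3588) ≈ 0.058875
Gain = 20 log₁₀(0.058875) ≈ -24.60 dB
∠T = (0°) − (42.61°) = -42.61°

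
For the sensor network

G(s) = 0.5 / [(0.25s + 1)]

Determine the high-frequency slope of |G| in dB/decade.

Each pole contributes −20 dB/decade at high frequency; each zero contributes +20 dB/decade.
Net: 0 zero(s) − 1 pole(s) → -20 dB/decade.

-20 dB/decade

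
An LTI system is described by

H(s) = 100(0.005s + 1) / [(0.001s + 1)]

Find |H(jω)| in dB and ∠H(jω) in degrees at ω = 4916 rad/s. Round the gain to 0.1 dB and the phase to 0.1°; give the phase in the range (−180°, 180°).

At ω = 4916 rad/s:
zero (1 + j4916·0.005) = 1 + j24.58 → |·| ≈ 24.6, ∠ ≈ 87.67°
pole (1 + j4916·0.001) = 1 + j4.916 → |·| ≈ 5.0167, ∠ ≈ 78.50°
|H| = 100 · 24.6 / (5.0167) ≈ 490.36
Gain = 20 log₁₀(490.36) ≈ 53.81 dB
∠H = (87.67°) − (78.50°) = 9.17°

53.8 dB, 9.2°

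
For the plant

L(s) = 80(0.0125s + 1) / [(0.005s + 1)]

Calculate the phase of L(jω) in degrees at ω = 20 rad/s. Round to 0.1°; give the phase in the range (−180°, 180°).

8.3°

At ω = 20 rad/s:
zero (1 + j20·0.0125) = 1 + j0.25 → |·| ≈ 1.0308, ∠ ≈ 14.04°
pole (1 + j20·0.005) = 1 + j0.1 → |·| ≈ 1.005, ∠ ≈ 5.71°
∠L = (14.04°) − (5.71°) = 8.33°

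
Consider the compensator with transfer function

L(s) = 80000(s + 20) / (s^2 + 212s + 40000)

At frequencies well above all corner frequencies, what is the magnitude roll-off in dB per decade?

-20 dB/decade

Each pole contributes −20 dB/decade at high frequency; each zero contributes +20 dB/decade.
Net: 1 zero(s) − 2 pole(s) → -20 dB/decade.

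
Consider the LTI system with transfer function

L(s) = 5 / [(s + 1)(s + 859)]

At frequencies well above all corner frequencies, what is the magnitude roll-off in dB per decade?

-40 dB/decade

Each pole contributes −20 dB/decade at high frequency; each zero contributes +20 dB/decade.
Net: 0 zero(s) − 2 pole(s) → -40 dB/decade.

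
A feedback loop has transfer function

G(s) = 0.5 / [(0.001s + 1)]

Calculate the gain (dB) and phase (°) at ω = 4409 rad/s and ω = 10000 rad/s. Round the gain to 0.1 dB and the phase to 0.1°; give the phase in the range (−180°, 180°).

At ω = 4409 rad/s:
pole (1 + j4409·0.001) = 1 + j4.409 → |·| ≈ 4.521, ∠ ≈ 77.22°
|G| = 0.5 · 1 / (4.521) ≈ 0.1106
Gain = 20 log₁₀(0.1106) ≈ -19.12 dB
∠G = (0°) − (77.22°) = -77.22°

At ω = 10000 rad/s:
pole (1 + j10000·0.001) = 1 + j10 → |·| ≈ 10.05, ∠ ≈ 84.29°
|G| = 0.5 · 1 / (10.05) ≈ 0.049751
Gain = 20 log₁₀(0.049751) ≈ -26.06 dB
∠G = (0°) − (84.29°) = -84.29°

ω = 4409: -19.1 dB, -77.2°; ω = 10000: -26.1 dB, -84.3°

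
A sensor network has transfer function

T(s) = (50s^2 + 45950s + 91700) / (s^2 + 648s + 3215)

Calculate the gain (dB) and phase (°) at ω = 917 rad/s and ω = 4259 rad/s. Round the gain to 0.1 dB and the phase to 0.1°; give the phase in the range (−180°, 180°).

Substitute s = j917:
Numerator: 50(j917)^2 + 45950(j917) + 91700 = -41952750 + j42136150
Denominator: (j917)^2 + 648(j917) + 3215 = -837674 + j594216
|N| = √(41952750² + 42136150²) ≈ 5.946e+07, ∠N ≈ 134.88°
|D| = √(837674² + 594216²) ≈ 1.027e+06, ∠D ≈ 144.65°
|T| = 5.946e+07 / 1.027e+06 ≈ 57.897
Gain = 20 log₁₀(57.897) ≈ 35.25 dB
∠T = 134.88° − 144.65° = -9.77°

Substitute s = j4259:
Numerator: 50(j4259)^2 + 45950(j4259) + 91700 = -906862350 + j195701050
Denominator: (j4259)^2 + 648(j4259) + 3215 = -18135866 + j2759832
|N| = √(906862350² + 195701050²) ≈ 9.2774e+08, ∠N ≈ 167.82°
|D| = √(18135866² + 2759832²) ≈ 1.8345e+07, ∠D ≈ 171.35°
|T| = 9.2774e+08 / 1.8345e+07 ≈ 50.572
Gain = 20 log₁₀(50.572) ≈ 34.08 dB
∠T = 167.82° − 171.35° = -3.53°

ω = 917: 35.3 dB, -9.8°; ω = 4259: 34.1 dB, -3.5°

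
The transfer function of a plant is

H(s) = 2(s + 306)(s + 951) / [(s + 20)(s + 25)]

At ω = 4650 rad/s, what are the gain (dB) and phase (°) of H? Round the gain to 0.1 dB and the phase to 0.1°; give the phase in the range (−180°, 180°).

6.2 dB, -14.8°

At s = jω = j4650:
zero (s+306): 306 + j4650 → |·| = √(306²+4650²) = √21716136 ≈ 4660.1, ∠ = arctan(4650/306) ≈ 86.23°
zero (s+951): 951 + j4650 → |·| = √(951²+4650²) = √22526901 ≈ 4746.3, ∠ = arctan(4650/951) ≈ 78.44°
pole (s+20): 20 + j4650 → |·| = √(20²+4650²) = √21622900 ≈ 4650, ∠ = arctan(4650/20) ≈ 89.75°
pole (s+25): 25 + j4650 → |·| = √(25²+4650²) = √21623125 ≈ 4650.1, ∠ = arctan(4650/25) ≈ 89.69°
|H| = 2 · 2.2118e+07 / 2.1623e+07 ≈ 2.0458
Gain = 20 log₁₀(2.0458) ≈ 6.22 dB
∠H = 164.67° − 179.44° = -14.77°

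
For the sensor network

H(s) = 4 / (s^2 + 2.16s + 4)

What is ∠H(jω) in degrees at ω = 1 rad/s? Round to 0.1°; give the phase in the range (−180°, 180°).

At s = jω = j1:
quadratic: (j1)² + 2.16·j1 + 4 = 3 + j2.16 → |·| ≈ 3.6967, ∠ ≈ 35.75°
∠H = 0.00° − 35.75° = -35.75°

-35.8°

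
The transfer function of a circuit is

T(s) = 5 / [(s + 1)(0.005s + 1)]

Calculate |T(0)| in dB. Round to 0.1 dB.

T(0) = 5 · 1 / 1 = 5
20 log₁₀(5) ≈ 13.98 dB

14.0 dB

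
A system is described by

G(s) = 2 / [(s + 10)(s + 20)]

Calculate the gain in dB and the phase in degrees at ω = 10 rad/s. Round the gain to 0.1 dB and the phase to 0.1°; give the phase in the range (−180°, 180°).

At s = jω = j10:
pole (s+10): 10 + j10 → |·| = √(10²+10²) = √200 ≈ 14.142, ∠ = arctan(10/10) ≈ 45.00°
pole (s+20): 20 + j10 → |·| = √(20²+10²) = √500 ≈ 22.361, ∠ = arctan(10/20) ≈ 26.57°
|G| = 2 / 316.23 ≈ 0.0063245
Gain = 20 log₁₀(0.0063245) ≈ -43.98 dB
∠G = 0.00° − 71.57° = -71.57°

-44.0 dB, -71.6°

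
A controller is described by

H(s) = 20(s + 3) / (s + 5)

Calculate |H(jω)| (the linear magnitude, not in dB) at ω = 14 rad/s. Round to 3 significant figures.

At s = jω = j14:
zero (s+3): 3 + j14 → |·| = √(3²+14²) = √205 ≈ 14.318, ∠ = arctan(14/3) ≈ 77.91°
pole (s+5): 5 + j14 → |·| = √(5²+14²) = √221 ≈ 14.866, ∠ = arctan(14/5) ≈ 70.35°
|H| = 20 · 14.318 / 14.866 ≈ 19.263

19.3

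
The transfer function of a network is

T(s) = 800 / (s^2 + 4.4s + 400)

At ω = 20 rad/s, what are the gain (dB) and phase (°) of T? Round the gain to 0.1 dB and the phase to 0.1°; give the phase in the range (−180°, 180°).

At s = jω = j20:
quadratic: (j20)² + 4.4·j20 + 400 = 0 + j88 → |·| ≈ 88, ∠ ≈ 90.00°
|T| = 800 / 88 ≈ 9.0909
Gain = 20 log₁₀(9.0909) ≈ 19.17 dB
∠T = 0.00° − 90.00° = -90.00°

19.2 dB, -90.0°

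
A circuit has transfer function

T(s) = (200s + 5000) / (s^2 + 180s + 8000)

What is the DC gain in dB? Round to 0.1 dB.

T(0) = 5000 / 8000 = 0.625
20 log₁₀(0.625) ≈ -4.08 dB

-4.1 dB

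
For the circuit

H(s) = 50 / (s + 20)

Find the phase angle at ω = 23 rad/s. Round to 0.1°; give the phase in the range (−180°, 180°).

-49.0°

Substitute s = j23:
Numerator: 50 = 50 + j0
Denominator: (j23) + 20 = 20 + j23
|N| = √(50² + 0²) ≈ 50, ∠N ≈ 0.00°
|D| = √(20² + 23²) ≈ 30.48, ∠D ≈ 48.99°
∠H = 0.00° − 48.99° = -48.99°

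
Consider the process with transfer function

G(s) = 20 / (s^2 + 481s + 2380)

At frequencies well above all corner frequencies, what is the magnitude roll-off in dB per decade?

-40 dB/decade

Each pole contributes −20 dB/decade at high frequency; each zero contributes +20 dB/decade.
Net: 0 zero(s) − 2 pole(s) → -40 dB/decade.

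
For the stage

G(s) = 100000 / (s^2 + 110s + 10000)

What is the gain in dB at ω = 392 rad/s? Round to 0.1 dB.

-3.5 dB

At s = jω = j392:
quadratic: (j392)² + 110·j392 + 10000 = -143664 + j43120 → |·| ≈ 1.5e+05, ∠ ≈ 163.29°
|G| = 100000 / 1.5e+05 ≈ 0.66667
Gain = 20 log₁₀(0.66667) ≈ -3.52 dB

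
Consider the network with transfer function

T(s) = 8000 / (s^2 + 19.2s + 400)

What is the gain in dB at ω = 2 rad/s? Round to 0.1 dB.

At s = jω = j2:
quadratic: (j2)² + 19.2·j2 + 400 = 396 + j38.4 → |·| ≈ 397.86, ∠ ≈ 5.54°
|T| = 8000 / 397.86 ≈ 20.108
Gain = 20 log₁₀(20.108) ≈ 26.07 dB

26.1 dB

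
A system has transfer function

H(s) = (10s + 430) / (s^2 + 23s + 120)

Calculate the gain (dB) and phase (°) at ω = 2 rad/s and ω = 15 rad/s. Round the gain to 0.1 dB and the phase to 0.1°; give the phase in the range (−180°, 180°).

Substitute s = j2:
Numerator: 10(j2) + 430 = 430 + j20
Denominator: (j2)^2 + 23(j2) + 120 = 116 + j46
|N| = √(430² + 20²) ≈ 430.46, ∠N ≈ 2.66°
|D| = √(116² + 46²) ≈ 124.79, ∠D ≈ 21.63°
|H| = 430.46 / 124.79 ≈ 3.4495
Gain = 20 log₁₀(3.4495) ≈ 10.76 dB
∠H = 2.66° − 21.63° = -18.97°

Substitute s = j15:
Numerator: 10(j15) + 430 = 430 + j150
Denominator: (j15)^2 + 23(j15) + 120 = -105 + j345
|N| = √(430² + 150²) ≈ 455.41, ∠N ≈ 19.23°
|D| = √(105² + 345²) ≈ 360.62, ∠D ≈ 106.93°
|H| = 455.41 / 360.62 ≈ 1.2629
Gain = 20 log₁₀(1.2629) ≈ 2.03 dB
∠H = 19.23° − 106.93° = -87.70°

ω = 2: 10.8 dB, -19.0°; ω = 15: 2.0 dB, -87.7°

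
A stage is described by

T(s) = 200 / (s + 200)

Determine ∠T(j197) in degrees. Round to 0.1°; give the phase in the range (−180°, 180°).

-44.6°

Substitute s = j197:
Numerator: 200 = 200 + j0
Denominator: (j197) + 200 = 200 + j197
|N| = √(200² + 0²) ≈ 200, ∠N ≈ 0.00°
|D| = √(200² + 197²) ≈ 280.73, ∠D ≈ 44.57°
∠T = 0.00° − 44.57° = -44.57°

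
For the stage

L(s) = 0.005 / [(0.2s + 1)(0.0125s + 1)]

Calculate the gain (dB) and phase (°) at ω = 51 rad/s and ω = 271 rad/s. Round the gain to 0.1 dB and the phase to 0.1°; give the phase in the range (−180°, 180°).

At ω = 51 rad/s:
pole (1 + j51·0.2) = 1 + j10.2 → |·| ≈ 10.249, ∠ ≈ 84.40°
pole (1 + j51·0.0125) = 1 + j0.6375 → |·| ≈ 1.1859, ∠ ≈ 32.52°
|L| = 0.005 · 1 / (10.249 · 1.1859) ≈ 0.00041138
Gain = 20 log₁₀(0.00041138) ≈ -67.72 dB
∠L = (0°) − (84.40° + 32.52°) = -116.92°

At ω = 271 rad/s:
pole (1 + j271·0.2) = 1 + j54.2 → |·| ≈ 54.209, ∠ ≈ 88.94°
pole (1 + j271·0.0125) = 1 + j3.3875 → |·| ≈ 3.532, ∠ ≈ 73.55°
|L| = 0.005 · 1 / (54.209 · 3.532) ≈ 2.6114e-05
Gain = 20 log₁₀(2.6114e-05) ≈ -91.66 dB
∠L = (0°) − (88.94° + 73.55°) = -162.49°

ω = 51: -67.7 dB, -116.9°; ω = 271: -91.7 dB, -162.5°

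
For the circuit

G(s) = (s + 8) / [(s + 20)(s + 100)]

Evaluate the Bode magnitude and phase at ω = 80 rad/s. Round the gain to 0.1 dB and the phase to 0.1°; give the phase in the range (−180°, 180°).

At s = jω = j80:
zero (s+8): 8 + j80 → |·| = √(8²+80²) = √6464 ≈ 80.399, ∠ = arctan(80/8) ≈ 84.29°
pole (s+20): 20 + j80 → |·| = √(20²+80²) = √6800 ≈ 82.462, ∠ = arctan(80/20) ≈ 75.96°
pole (s+100): 100 + j80 → |·| = √(100²+80²) = √16400 ≈ 128.06, ∠ = arctan(80/100) ≈ 38.66°
|G| = 1 · 80.399 / 10560 ≈ 0.0076135
Gain = 20 log₁₀(0.0076135) ≈ -42.37 dB
∠G = 84.29° − 114.62° = -30.33°

-42.4 dB, -30.3°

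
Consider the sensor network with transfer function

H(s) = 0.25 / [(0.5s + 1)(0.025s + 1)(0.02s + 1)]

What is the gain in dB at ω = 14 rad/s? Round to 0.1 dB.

At ω = 14 rad/s:
pole (1 + j14·0.5) = 1 + j7 → |·| ≈ 7.0711, ∠ ≈ 81.87°
pole (1 + j14·0.025) = 1 + j0.35 → |·| ≈ 1.0595, ∠ ≈ 19.29°
pole (1 + j14·0.02) = 1 + j0.28 → |·| ≈ 1.0385, ∠ ≈ 15.64°
|H| = 0.25 · 1 / (7.0711 · 1.0595 · 1.0385) ≈ 0.032133
Gain = 20 log₁₀(0.032133) ≈ -29.86 dB

-29.9 dB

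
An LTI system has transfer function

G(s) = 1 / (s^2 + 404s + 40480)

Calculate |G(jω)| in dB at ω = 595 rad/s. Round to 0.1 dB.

-111.9 dB

Substitute s = j595:
Numerator: 1 = 1 + j0
Denominator: (j595)^2 + 404(j595) + 40480 = -313545 + j240380
|N| = √(1² + 0²) ≈ 1, ∠N ≈ 0.00°
|D| = √(313545² + 240380²) ≈ 3.9509e+05, ∠D ≈ 142.52°
|G| = 1 / 3.9509e+05 ≈ 2.5311e-06
Gain = 20 log₁₀(2.5311e-06) ≈ -111.93 dB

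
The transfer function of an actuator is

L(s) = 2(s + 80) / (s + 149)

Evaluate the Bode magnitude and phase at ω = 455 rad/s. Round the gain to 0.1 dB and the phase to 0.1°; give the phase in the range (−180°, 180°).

At s = jω = j455:
zero (s+80): 80 + j455 → |·| = √(80²+455²) = √213425 ≈ 461.98, ∠ = arctan(455/80) ≈ 80.03°
pole (s+149): 149 + j455 → |·| = √(149²+455²) = √229226 ≈ 478.78, ∠ = arctan(455/149) ≈ 71.87°
|L| = 2 · 461.98 / 478.78 ≈ 1.9298
Gain = 20 log₁₀(1.9298) ≈ 5.71 dB
∠L = 80.03° − 71.87° = 8.16°

5.7 dB, 8.2°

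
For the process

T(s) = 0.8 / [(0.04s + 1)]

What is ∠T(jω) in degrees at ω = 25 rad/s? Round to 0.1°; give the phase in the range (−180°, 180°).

-45.0°

At ω = 25 rad/s:
pole (1 + j25·0.04) = 1 + j1 → |·| ≈ 1.4142, ∠ ≈ 45.00°
∠T = (0°) − (45.00°) = -45.00°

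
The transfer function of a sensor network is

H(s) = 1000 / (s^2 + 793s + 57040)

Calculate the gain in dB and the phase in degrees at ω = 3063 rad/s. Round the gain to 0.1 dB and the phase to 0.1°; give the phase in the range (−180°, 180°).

-79.7 dB, -165.4°

Substitute s = j3063:
Numerator: 1000 = 1000 + j0
Denominator: (j3063)^2 + 793(j3063) + 57040 = -9324929 + j2428959
|N| = √(1000² + 0²) ≈ 1000, ∠N ≈ 0.00°
|D| = √(9324929² + 2428959²) ≈ 9.6361e+06, ∠D ≈ 165.40°
|H| = 1000 / 9.6361e+06 ≈ 0.00010378
Gain = 20 log₁₀(0.00010378) ≈ -79.68 dB
∠H = 0.00° − 165.40° = -165.40°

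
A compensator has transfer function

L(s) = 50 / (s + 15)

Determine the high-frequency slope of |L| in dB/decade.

-20 dB/decade

Each pole contributes −20 dB/decade at high frequency; each zero contributes +20 dB/decade.
Net: 0 zero(s) − 1 pole(s) → -20 dB/decade.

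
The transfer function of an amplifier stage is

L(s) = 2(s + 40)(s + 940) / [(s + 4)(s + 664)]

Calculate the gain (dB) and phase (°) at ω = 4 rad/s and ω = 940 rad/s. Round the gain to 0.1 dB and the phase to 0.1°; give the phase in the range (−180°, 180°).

ω = 4: 26.1 dB, -39.4°; ω = 940: 7.3 dB, -12.0°

At s = jω = j4:
zero (s+40): 40 + j4 → |·| = √(40²+4²) = √1616 ≈ 40.2, ∠ = arctan(4/40) ≈ 5.71°
zero (s+940): 940 + j4 → |·| = √(940²+4²) = √883616 ≈ 940.01, ∠ = arctan(4/940) ≈ 0.24°
pole (s+4): 4 + j4 → |·| = √(4²+4²) = √32 ≈ 5.6569, ∠ = arctan(4/4) ≈ 45.00°
pole (s+664): 664 + j4 → |·| = √(664²+4²) = √440912 ≈ 664.01, ∠ = arctan(4/664) ≈ 0.35°
|L| = 2 · 37788 / 3756.2 ≈ 20.12
Gain = 20 log₁₀(20.12) ≈ 26.07 dB
∠L = 5.95° − 45.35° = -39.40°

At s = jω = j940:
zero (s+40): 40 + j940 → |·| = √(40²+940²) = √885200 ≈ 940.85, ∠ = arctan(940/40) ≈ 87.56°
zero (s+940): 940 + j940 → |·| = √(940²+940²) = √1767200 ≈ 1329.4, ∠ = arctan(940/940) ≈ 45.00°
pole (s+4): 4 + j940 → |·| = √(4²+940²) = √883616 ≈ 940.01, ∠ = arctan(940/4) ≈ 89.76°
pole (s+664): 664 + j940 → |·| = √(664²+940²) = √1324496 ≈ 1150.9, ∠ = arctan(940/664) ≈ 54.76°
|L| = 2 · 1.2508e+06 / 1.0819e+06 ≈ 2.3122
Gain = 20 log₁₀(2.3122) ≈ 7.28 dB
∠L = 132.56° − 144.52° = -11.96°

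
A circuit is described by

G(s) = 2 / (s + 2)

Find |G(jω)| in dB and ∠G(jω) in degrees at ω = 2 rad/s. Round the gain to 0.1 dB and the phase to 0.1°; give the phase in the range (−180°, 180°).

-3.0 dB, -45.0°

At s = jω = j2:
pole (s+2): 2 + j2 → |·| = √(2²+2²) = √8 ≈ 2.8284, ∠ = arctan(2/2) ≈ 45.00°
|G| = 2 / 2.8284 ≈ 0.70711
Gain = 20 log₁₀(0.70711) ≈ -3.01 dB
∠G = 0.00° − 45.00° = -45.00°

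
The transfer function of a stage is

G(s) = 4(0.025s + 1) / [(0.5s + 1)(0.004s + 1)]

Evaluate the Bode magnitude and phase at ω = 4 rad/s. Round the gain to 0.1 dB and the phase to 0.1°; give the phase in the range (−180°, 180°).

5.1 dB, -58.6°

At ω = 4 rad/s:
zero (1 + j4·0.025) = 1 + j0.1 → |·| ≈ 1.005, ∠ ≈ 5.71°
pole (1 + j4·0.5) = 1 + j2 → |·| ≈ 2.2361, ∠ ≈ 63.43°
pole (1 + j4·0.004) = 1 + j0.016 → |·| ≈ 1.0001, ∠ ≈ 0.92°
|G| = 4 · 1.005 / (2.2361 · 1.0001) ≈ 1.7976
Gain = 20 log₁₀(1.7976) ≈ 5.09 dB
∠G = (5.71°) − (63.43° + 0.92°) = -58.64°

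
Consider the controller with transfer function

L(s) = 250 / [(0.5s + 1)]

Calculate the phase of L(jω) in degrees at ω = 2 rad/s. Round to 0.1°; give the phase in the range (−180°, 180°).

At ω = 2 rad/s:
pole (1 + j2·0.5) = 1 + j1 → |·| ≈ 1.4142, ∠ ≈ 45.00°
∠L = (0°) − (45.00°) = -45.00°

-45.0°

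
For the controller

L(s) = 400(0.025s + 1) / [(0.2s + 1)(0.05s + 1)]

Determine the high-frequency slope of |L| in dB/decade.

Each pole contributes −20 dB/decade at high frequency; each zero contributes +20 dB/decade.
Net: 1 zero(s) − 2 pole(s) → -20 dB/decade.

-20 dB/decade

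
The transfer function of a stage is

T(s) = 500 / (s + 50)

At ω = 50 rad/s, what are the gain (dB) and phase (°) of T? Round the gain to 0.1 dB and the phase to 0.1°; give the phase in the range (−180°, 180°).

17.0 dB, -45.0°

At s = jω = j50:
pole (s+50): 50 + j50 → |·| = √(50²+50²) = √5000 ≈ 70.711, ∠ = arctan(50/50) ≈ 45.00°
|T| = 500 / 70.711 ≈ 7.071
Gain = 20 log₁₀(7.071) ≈ 16.99 dB
∠T = 0.00° − 45.00° = -45.00°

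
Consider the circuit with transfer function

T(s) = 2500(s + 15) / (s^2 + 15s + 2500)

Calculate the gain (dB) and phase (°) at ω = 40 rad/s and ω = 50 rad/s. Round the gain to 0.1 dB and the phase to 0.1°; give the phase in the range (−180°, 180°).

ω = 40: 39.9 dB, 35.8°; ω = 50: 44.8 dB, -16.7°

At s = jω = j40:
zero (s+15): 15 + j40 → |·| = √(15²+40²) = √1825 ≈ 42.72, ∠ = arctan(40/15) ≈ 69.44°
quadratic: (j40)² + 15·j40 + 2500 = 900 + j600 → |·| ≈ 1081.7, ∠ ≈ 33.69°
|T| = 2500 · 42.72 / 1081.7 ≈ 98.733
Gain = 20 log₁₀(98.733) ≈ 39.89 dB
∠T = 69.44° − 33.69° = 35.75°

At s = jω = j50:
zero (s+15): 15 + j50 → |·| = √(15²+50²) = √2725 ≈ 52.202, ∠ = arctan(50/15) ≈ 73.30°
quadratic: (j50)² + 15·j50 + 2500 = 0 + j750 → |·| ≈ 750, ∠ ≈ 90.00°
|T| = 2500 · 52.202 / 750 ≈ 174.01
Gain = 20 log₁₀(174.01) ≈ 44.81 dB
∠T = 73.30° − 90.00° = -16.70°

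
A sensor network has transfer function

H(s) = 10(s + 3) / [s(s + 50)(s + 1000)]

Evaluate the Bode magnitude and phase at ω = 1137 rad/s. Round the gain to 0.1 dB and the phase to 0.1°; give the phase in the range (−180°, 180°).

-104.7 dB, -136.3°

At s = jω = j1137:
zero (s+3): 3 + j1137 → |·| = √(3²+1137²) = √1292778 ≈ 1137, ∠ = arctan(1137/3) ≈ 89.85°
pole (s+50): 50 + j1137 → |·| = √(50²+1137²) = √1295269 ≈ 1138.1, ∠ = arctan(1137/50) ≈ 87.48°
pole (s+1000): 1000 + j1137 → |·| = √(1000²+1137²) = √2292769 ≈ 1514.2, ∠ = arctan(1137/1000) ≈ 48.67°
pole at origin: |s| = 1137, ∠ = 90.00° (in denominator)
|H| = 10 · 1137 / 1.9594e+09 ≈ 5.8028e-06
Gain = 20 log₁₀(5.8028e-06) ≈ -104.73 dB
∠H = 89.85° − 226.15° = -136.30°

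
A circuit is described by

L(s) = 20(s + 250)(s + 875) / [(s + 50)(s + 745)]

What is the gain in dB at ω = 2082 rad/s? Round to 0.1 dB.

26.3 dB

At s = jω = j2082:
zero (s+250): 250 + j2082 → |·| = √(250²+2082²) = √4397224 ≈ 2097, ∠ = arctan(2082/250) ≈ 83.15°
zero (s+875): 875 + j2082 → |·| = √(875²+2082²) = √5100349 ≈ 2258.4, ∠ = arctan(2082/875) ≈ 67.20°
pole (s+50): 50 + j2082 → |·| = √(50²+2082²) = √4337224 ≈ 2082.6, ∠ = arctan(2082/50) ≈ 88.62°
pole (s+745): 745 + j2082 → |·| = √(745²+2082²) = √4889749 ≈ 2211.3, ∠ = arctan(2082/745) ≈ 70.31°
|L| = 20 · 4.7359e+06 / 4.6053e+06 ≈ 20.567
Gain = 20 log₁₀(20.567) ≈ 26.26 dB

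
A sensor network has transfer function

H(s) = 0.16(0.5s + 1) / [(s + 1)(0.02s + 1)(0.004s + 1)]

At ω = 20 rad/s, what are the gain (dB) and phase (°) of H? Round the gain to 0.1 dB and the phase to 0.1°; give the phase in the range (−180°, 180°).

At ω = 20 rad/s:
zero (1 + j20·0.5) = 1 + j10 → |·| ≈ 10.05, ∠ ≈ 84.29°
pole (1 + j20·1) = 1 + j20 → |·| ≈ 20.025, ∠ ≈ 87.14°
pole (1 + j20·0.02) = 1 + j0.4 → |·| ≈ 1.077, ∠ ≈ 21.80°
pole (1 + j20·0.004) = 1 + j0.08 → |·| ≈ 1.0032, ∠ ≈ 4.57°
|H| = 0.16 · 10.05 / (20.025 · 1.077 · 1.0032) ≈ 0.074321
Gain = 20 log₁₀(0.074321) ≈ -22.58 dB
∠H = (84.29°) − (87.14° + 21.80° + 4.57°) = -29.22°

-22.6 dB, -29.2°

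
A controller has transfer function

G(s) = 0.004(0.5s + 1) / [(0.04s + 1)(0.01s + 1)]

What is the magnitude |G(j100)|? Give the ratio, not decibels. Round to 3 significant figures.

0.0343

At ω = 100 rad/s:
zero (1 + j100·0.5) = 1 + j50 → |·| ≈ 50.01, ∠ ≈ 88.85°
pole (1 + j100·0.04) = 1 + j4 → |·| ≈ 4.1231, ∠ ≈ 75.96°
pole (1 + j100·0.01) = 1 + j1 → |·| ≈ 1.4142, ∠ ≈ 45.00°
|G| = 0.004 · 50.01 / (4.1231 · 1.4142) ≈ 0.034307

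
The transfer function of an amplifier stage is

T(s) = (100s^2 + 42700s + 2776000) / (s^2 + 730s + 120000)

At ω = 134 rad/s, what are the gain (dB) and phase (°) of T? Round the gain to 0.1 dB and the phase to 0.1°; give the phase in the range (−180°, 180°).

32.3 dB, 36.5°

Substitute s = j134:
Numerator: 100(j134)^2 + 42700(j134) + 2776000 = 980400 + j5721800
Denominator: (j134)^2 + 730(j134) + 120000 = 102044 + j97820
|N| = √(980400² + 5721800²) ≈ 5.8052e+06, ∠N ≈ 80.28°
|D| = √(102044² + 97820²) ≈ 1.4136e+05, ∠D ≈ 43.79°
|T| = 5.8052e+06 / 1.4136e+05 ≈ 41.067
Gain = 20 log₁₀(41.067) ≈ 32.27 dB
∠T = 80.28° − 43.79° = 36.49°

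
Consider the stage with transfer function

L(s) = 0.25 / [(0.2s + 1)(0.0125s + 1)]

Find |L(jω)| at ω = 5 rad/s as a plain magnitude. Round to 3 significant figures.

At ω = 5 rad/s:
pole (1 + j5·0.2) = 1 + j1 → |·| ≈ 1.4142, ∠ ≈ 45.00°
pole (1 + j5·0.0125) = 1 + j0.0625 → |·| ≈ 1.002, ∠ ≈ 3.58°
|L| = 0.25 · 1 / (1.4142 · 1.002) ≈ 0.17643

0.176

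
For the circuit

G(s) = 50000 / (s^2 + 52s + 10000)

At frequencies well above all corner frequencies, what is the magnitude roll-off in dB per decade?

-40 dB/decade

Each pole contributes −20 dB/decade at high frequency; each zero contributes +20 dB/decade.
Net: 0 zero(s) − 2 pole(s) → -40 dB/decade.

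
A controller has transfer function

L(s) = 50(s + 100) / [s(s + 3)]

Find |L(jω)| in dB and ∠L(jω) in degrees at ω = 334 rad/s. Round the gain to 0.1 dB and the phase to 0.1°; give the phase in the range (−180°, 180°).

-16.1 dB, -106.2°

At s = jω = j334:
zero (s+100): 100 + j334 → |·| = √(100²+334²) = √121556 ≈ 348.65, ∠ = arctan(334/100) ≈ 73.33°
pole (s+3): 3 + j334 → |·| = √(3²+334²) = √111565 ≈ 334.01, ∠ = arctan(334/3) ≈ 89.49°
pole at origin: |s| = 334, ∠ = 90.00° (in denominator)
|L| = 50 · 348.65 / 1.1156e+05 ≈ 0.15626
Gain = 20 log₁₀(0.15626) ≈ -16.12 dB
∠L = 73.33° − 179.49° = -106.16°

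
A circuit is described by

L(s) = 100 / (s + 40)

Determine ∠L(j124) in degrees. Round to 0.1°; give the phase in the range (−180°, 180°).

Substitute s = j124:
Numerator: 100 = 100 + j0
Denominator: (j124) + 40 = 40 + j124
|N| = √(100² + 0²) ≈ 100, ∠N ≈ 0.00°
|D| = √(40² + 124²) ≈ 130.29, ∠D ≈ 72.12°
∠L = 0.00° − 72.12° = -72.12°

-72.1°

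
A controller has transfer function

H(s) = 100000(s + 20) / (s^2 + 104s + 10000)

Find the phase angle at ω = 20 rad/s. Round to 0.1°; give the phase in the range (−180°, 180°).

32.8°

At s = jω = j20:
zero (s+20): 20 + j20 → |·| = √(20²+20²) = √800 ≈ 28.284, ∠ = arctan(20/20) ≈ 45.00°
quadratic: (j20)² + 104·j20 + 10000 = 9600 + j2080 → |·| ≈ 9822.7, ∠ ≈ 12.23°
∠H = 45.00° − 12.23° = 32.77°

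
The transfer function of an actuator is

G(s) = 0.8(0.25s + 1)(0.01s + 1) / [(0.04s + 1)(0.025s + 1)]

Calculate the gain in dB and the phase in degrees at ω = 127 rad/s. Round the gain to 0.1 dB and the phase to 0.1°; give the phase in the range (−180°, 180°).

7.5 dB, -11.4°

At ω = 127 rad/s:
zero (1 + j127·0.25) = 1 + j31.75 → |·| ≈ 31.766, ∠ ≈ 88.20°
zero (1 + j127·0.01) = 1 + j1.27 → |·| ≈ 1.6164, ∠ ≈ 51.78°
pole (1 + j127·0.04) = 1 + j5.08 → |·| ≈ 5.1775, ∠ ≈ 78.86°
pole (1 + j127·0.025) = 1 + j3.175 → |·| ≈ 3.3288, ∠ ≈ 72.52°
|G| = 0.8 · 31.766 · 1.6164 / (5.1775 · 3.3288) ≈ 2.3834
Gain = 20 log₁₀(2.3834) ≈ 7.54 dB
∠G = (88.20° + 51.78°) − (78.86° + 72.52°) = -11.40°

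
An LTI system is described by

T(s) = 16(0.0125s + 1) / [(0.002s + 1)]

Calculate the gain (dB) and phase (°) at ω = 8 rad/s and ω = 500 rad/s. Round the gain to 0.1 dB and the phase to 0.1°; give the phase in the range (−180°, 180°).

At ω = 8 rad/s:
zero (1 + j8·0.0125) = 1 + j0.1 → |·| ≈ 1.005, ∠ ≈ 5.71°
pole (1 + j8·0.002) = 1 + j0.016 → |·| ≈ 1.0001, ∠ ≈ 0.92°
|T| = 16 · 1.005 / (1.0001) ≈ 16.078
Gain = 20 log₁₀(16.078) ≈ 24.12 dB
∠T = (5.71°) − (0.92°) = 4.79°

At ω = 500 rad/s:
zero (1 + j500·0.0125) = 1 + j6.25 → |·| ≈ 6.3295, ∠ ≈ 80.91°
pole (1 + j500·0.002) = 1 + j1 → |·| ≈ 1.4142, ∠ ≈ 45.00°
|T| = 16 · 6.3295 / (1.4142) ≈ 71.611
Gain = 20 log₁₀(71.611) ≈ 37.10 dB
∠T = (80.91°) − (45.00°) = 35.91°

ω = 8: 24.1 dB, 4.8°; ω = 500: 37.1 dB, 35.9°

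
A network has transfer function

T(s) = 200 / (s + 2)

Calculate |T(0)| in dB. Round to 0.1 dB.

T(0) = 200 / (2) = 100
20 log₁₀(100) ≈ 40.00 dB

40.0 dB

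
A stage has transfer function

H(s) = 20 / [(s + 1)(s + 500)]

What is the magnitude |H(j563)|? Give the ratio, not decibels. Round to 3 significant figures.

At s = jω = j563:
pole (s+1): 1 + j563 → |·| = √(1²+563²) = √316970 ≈ 563, ∠ = arctan(563/1) ≈ 89.90°
pole (s+500): 500 + j563 → |·| = √(500²+563²) = √566969 ≈ 752.97, ∠ = arctan(563/500) ≈ 48.39°
|H| = 20 / 4.2392e+05 ≈ 4.7179e-05

4.72e-05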